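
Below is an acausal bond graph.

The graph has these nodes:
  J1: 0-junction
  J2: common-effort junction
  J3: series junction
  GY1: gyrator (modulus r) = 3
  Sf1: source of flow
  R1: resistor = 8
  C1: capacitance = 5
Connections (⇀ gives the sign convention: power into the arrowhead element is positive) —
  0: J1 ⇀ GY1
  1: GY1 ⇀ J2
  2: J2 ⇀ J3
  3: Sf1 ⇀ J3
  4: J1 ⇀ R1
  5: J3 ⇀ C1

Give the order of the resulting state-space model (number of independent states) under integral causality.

b3 →Sf1  (source Sf1 imposes f)
b2 →J3  (J3: bond 3 brought flow, rest push out)
b5 →J3  (J3: bond 3 brought flow, rest push out)
b1 →J2  (J2 needs exactly one e-in)
b0 →J1  (GY1: gyrator matches bond 1)
b4 →R1  (J1: bond 0 brought effort, rest push out)

1  (C1 all integral)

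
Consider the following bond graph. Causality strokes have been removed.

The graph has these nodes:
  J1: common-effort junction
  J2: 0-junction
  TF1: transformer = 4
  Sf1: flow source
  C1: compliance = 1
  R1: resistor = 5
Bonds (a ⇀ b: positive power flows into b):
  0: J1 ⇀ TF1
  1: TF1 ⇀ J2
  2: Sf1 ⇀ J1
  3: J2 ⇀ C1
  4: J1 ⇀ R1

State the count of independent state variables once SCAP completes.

β2 stroke at Sf1  (Sf1 fixes flow; stroke at Sf1)
β3 stroke at J2  (prefer integral on C1)
β1 stroke at TF1  (0-jn J2 has e-setter on 3)
β0 stroke at J1  (TF TF1: opposite of bond 1)
β4 stroke at R1  (0-jn J1 has e-setter on 0)

1  (C1 all integral)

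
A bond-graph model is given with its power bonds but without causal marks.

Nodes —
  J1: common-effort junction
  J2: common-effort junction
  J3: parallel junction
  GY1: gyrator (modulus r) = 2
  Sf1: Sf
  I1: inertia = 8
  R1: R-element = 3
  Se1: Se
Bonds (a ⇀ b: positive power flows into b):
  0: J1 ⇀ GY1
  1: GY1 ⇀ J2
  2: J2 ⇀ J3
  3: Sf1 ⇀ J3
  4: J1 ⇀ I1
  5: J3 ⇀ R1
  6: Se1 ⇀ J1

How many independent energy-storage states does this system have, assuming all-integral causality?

b3 →Sf1  (Sf1: flow source, stroke at near end)
b6 →J1  (Se1 fixes effort; stroke away)
b0 →GY1  (0-jn J1 has e-setter on 6)
b4 →I1  (common-e at J1 fixed by 6)
b1 →GY1  (GY GY1: same side as bond 0)
b2 →J2  (J2 needs exactly one e-in)
b5 →J3  (closing 0-jn rule on J3)

1  (I1 all integral)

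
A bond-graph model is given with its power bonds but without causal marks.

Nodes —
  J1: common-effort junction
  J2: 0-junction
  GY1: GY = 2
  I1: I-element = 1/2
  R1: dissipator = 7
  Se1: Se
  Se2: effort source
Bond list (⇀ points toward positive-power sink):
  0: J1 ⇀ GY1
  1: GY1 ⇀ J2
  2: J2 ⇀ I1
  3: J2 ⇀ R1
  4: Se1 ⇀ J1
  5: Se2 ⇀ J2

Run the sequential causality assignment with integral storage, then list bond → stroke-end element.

b0 stroke at GY1
b1 stroke at GY1
b2 stroke at I1
b3 stroke at R1
b4 stroke at J1
b5 stroke at J2

bond 4 →J1  (Se1 fixes effort; stroke away)
bond 5 →J2  (Se2 (Se) sets effort on bond)
bond 0 →GY1  (0-jn J1 has e-setter on 4)
bond 1 →GY1  (common-e at J2 fixed by 5)
bond 2 →I1  (common-e at J2 fixed by 5)
bond 3 →R1  (J2: bond 5 brought effort, rest push out)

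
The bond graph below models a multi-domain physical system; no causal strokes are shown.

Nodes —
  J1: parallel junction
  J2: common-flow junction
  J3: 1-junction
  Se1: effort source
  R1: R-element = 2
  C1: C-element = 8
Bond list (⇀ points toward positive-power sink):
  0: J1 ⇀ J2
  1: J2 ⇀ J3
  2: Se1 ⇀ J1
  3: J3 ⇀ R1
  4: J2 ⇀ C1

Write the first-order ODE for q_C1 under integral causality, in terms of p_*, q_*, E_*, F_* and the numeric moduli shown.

#2 stroke→J1  (Se1 (Se) sets effort on bond)
#0 stroke→J2  (J1 effort already set via bond 2)
#4 stroke→J2  (C1 integral (e out))
#1 stroke→J3  (J2 needs exactly one f-in)
#3 stroke→R1  (only one flow-in slot at J3)

dq_C1/dt = E_Se1/2 - q_C1/16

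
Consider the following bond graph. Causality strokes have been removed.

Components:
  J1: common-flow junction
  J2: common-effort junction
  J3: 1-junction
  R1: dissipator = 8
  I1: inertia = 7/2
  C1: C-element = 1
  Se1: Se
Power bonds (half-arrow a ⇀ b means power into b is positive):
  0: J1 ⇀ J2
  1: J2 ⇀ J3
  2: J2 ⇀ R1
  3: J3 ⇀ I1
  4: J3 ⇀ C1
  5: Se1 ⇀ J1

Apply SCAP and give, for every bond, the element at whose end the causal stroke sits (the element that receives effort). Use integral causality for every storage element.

bond 0 stroke→J2
bond 1 stroke→J3
bond 2 stroke→R1
bond 3 stroke→I1
bond 4 stroke→J3
bond 5 stroke→J1

b5 |J1  (source Se1 imposes e)
b0 |J2  (closing 1-jn rule on J1)
b1 |J3  (J2 effort already set via bond 0)
b2 |R1  (J2 effort already set via bond 0)
b3 |I1  (I1 integral (f out))
b4 |J3  (1-jn J3 has f-setter on 3)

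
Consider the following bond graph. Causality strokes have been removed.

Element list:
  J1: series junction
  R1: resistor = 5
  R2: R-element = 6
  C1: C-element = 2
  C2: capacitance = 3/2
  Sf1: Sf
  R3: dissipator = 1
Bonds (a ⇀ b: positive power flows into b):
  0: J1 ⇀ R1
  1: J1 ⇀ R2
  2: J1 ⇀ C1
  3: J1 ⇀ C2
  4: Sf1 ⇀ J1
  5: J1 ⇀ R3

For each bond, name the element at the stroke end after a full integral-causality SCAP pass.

β4 |Sf1  (Sf1: flow source, stroke at near end)
β0 |J1  (1-jn J1 has f-setter on 4)
β1 |J1  (J1: bond 4 brought flow, rest push out)
β2 |J1  (common-f at J1 fixed by 4)
β3 |J1  (1-jn J1 has f-setter on 4)
β5 |J1  (1-jn J1 has f-setter on 4)

#0 |J1
#1 |J1
#2 |J1
#3 |J1
#4 |Sf1
#5 |J1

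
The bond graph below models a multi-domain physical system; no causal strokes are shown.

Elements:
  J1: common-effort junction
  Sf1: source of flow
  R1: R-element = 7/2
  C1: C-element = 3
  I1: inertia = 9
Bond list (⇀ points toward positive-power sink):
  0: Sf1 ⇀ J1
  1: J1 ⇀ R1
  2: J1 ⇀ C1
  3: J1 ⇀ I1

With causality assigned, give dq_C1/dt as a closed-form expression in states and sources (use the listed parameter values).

bond 0 stroke→Sf1  (Sf1: flow source, stroke at near end)
bond 2 stroke→J1  (C1 outputs effort q/C1)
bond 1 stroke→R1  (J1 effort already set via bond 2)
bond 3 stroke→I1  (J1: bond 2 brought effort, rest push out)

dq_C1/dt = F_Sf1 - p_I1/9 - 2*q_C1/21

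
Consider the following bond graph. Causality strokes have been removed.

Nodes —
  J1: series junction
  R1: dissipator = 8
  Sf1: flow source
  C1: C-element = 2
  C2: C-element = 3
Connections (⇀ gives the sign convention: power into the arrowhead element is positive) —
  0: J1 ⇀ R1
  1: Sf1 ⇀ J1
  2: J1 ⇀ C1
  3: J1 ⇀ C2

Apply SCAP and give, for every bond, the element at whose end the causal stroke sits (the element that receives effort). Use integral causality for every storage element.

β1 stroke→Sf1  (Sf1: flow source, stroke at near end)
β0 stroke→J1  (J1: bond 1 brought flow, rest push out)
β2 stroke→J1  (common-f at J1 fixed by 1)
β3 stroke→J1  (J1 flow already set via bond 1)

bond 0 →J1
bond 1 →Sf1
bond 2 →J1
bond 3 →J1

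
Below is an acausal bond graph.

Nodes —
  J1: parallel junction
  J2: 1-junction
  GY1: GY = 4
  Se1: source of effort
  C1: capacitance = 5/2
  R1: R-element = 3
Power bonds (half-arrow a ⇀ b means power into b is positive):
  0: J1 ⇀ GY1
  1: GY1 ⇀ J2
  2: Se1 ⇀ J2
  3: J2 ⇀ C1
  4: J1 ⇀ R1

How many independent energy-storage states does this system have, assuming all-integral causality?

1  (C1 all integral)

β2 →J2  (Se1 fixes effort; stroke away)
β3 →J2  (C1 integral (e out))
β1 →GY1  (J2 needs exactly one f-in)
β0 →GY1  (GY1 both-in/both-out from 1)
β4 →J1  (only one effort-in slot at J1)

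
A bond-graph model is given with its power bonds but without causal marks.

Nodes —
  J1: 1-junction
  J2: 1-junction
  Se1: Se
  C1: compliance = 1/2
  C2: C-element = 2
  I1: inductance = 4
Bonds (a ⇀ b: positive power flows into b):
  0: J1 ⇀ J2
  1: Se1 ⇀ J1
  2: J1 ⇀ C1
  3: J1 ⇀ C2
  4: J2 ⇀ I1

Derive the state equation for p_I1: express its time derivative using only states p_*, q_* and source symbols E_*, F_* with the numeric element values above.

β1 →J1  (Se1 fixes effort; stroke away)
β2 →J1  (C1 integral (e out))
β3 →J1  (prefer integral on C2)
β0 →J2  (closing 1-jn rule on J1)
β4 →I1  (closing 1-jn rule on J2)

dp_I1/dt = E_Se1 - 2*q_C1 - q_C2/2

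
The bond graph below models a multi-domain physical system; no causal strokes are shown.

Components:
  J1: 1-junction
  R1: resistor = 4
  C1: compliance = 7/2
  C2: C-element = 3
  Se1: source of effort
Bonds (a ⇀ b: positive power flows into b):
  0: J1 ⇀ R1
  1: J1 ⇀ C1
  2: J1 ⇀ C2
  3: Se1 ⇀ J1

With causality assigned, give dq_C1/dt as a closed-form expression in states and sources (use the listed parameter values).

dq_C1/dt = E_Se1/4 - q_C1/14 - q_C2/12

β3 stroke at J1  (Se1 fixes effort; stroke away)
β1 stroke at J1  (prefer integral on C1)
β2 stroke at J1  (C2: C, integral causality)
β0 stroke at R1  (J1: last free bond brings flow in)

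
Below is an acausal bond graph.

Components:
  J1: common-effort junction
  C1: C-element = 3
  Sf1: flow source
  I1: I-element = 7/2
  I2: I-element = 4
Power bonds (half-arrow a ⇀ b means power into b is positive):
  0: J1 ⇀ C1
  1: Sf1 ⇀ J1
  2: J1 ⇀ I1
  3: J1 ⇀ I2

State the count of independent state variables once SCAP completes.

3  (C1, I1, I2 all integral)

β1 →Sf1  (Sf1 (Sf) sets flow on bond)
β0 →J1  (C1 integral (e out))
β2 →I1  (J1 effort already set via bond 0)
β3 →I2  (0-jn J1 has e-setter on 0)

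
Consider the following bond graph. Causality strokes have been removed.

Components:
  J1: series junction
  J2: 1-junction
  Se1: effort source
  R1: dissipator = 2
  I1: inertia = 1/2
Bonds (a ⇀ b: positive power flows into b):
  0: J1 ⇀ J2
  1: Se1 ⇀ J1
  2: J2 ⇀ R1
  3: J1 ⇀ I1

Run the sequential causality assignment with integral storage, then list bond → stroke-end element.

#1 stroke→J1  (Se1 fixes effort; stroke away)
#3 stroke→I1  (I1 integral (f out))
#0 stroke→J1  (J1 flow already set via bond 3)
#2 stroke→J2  (J2 flow already set via bond 0)

β0 →J1
β1 →J1
β2 →J2
β3 →I1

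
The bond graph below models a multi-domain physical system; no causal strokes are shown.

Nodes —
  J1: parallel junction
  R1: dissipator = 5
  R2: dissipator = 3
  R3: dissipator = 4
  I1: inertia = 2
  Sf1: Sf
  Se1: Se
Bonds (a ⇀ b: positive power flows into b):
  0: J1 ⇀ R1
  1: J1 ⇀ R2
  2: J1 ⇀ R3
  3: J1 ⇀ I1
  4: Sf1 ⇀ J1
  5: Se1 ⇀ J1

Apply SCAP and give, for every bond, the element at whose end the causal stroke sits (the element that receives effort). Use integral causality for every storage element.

bond 4 →Sf1  (source Sf1 imposes f)
bond 5 →J1  (Se1 (Se) sets effort on bond)
bond 0 →R1  (J1: bond 5 brought effort, rest push out)
bond 1 →R2  (common-e at J1 fixed by 5)
bond 2 →R3  (J1 effort already set via bond 5)
bond 3 →I1  (common-e at J1 fixed by 5)

bond 0 stroke→R1
bond 1 stroke→R2
bond 2 stroke→R3
bond 3 stroke→I1
bond 4 stroke→Sf1
bond 5 stroke→J1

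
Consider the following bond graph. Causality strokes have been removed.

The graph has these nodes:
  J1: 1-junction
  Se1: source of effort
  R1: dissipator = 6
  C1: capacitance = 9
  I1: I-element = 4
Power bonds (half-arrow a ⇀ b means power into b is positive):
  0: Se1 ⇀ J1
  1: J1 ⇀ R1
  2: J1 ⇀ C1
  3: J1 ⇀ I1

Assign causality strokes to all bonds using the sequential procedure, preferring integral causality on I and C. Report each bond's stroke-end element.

b0 |J1  (Se1 fixes effort; stroke away)
b2 |J1  (C1 outputs effort q/C1)
b3 |I1  (I1 integral (f out))
b1 |J1  (J1: bond 3 brought flow, rest push out)

#0 →J1
#1 →J1
#2 →J1
#3 →I1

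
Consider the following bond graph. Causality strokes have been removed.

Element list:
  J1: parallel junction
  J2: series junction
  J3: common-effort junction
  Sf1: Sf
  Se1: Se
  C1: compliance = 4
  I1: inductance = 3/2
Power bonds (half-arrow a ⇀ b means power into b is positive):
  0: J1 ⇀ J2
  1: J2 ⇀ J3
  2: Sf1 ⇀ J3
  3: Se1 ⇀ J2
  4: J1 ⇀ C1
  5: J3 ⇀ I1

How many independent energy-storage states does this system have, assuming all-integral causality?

#2 stroke at Sf1  (Sf1 fixes flow; stroke at Sf1)
#3 stroke at J2  (Se1: effort source, stroke at far end)
#4 stroke at J1  (prefer integral on C1)
#0 stroke at J2  (J1: bond 4 brought effort, rest push out)
#1 stroke at J3  (closing 1-jn rule on J2)
#5 stroke at I1  (0-jn J3 has e-setter on 1)

2  (C1, I1 all integral)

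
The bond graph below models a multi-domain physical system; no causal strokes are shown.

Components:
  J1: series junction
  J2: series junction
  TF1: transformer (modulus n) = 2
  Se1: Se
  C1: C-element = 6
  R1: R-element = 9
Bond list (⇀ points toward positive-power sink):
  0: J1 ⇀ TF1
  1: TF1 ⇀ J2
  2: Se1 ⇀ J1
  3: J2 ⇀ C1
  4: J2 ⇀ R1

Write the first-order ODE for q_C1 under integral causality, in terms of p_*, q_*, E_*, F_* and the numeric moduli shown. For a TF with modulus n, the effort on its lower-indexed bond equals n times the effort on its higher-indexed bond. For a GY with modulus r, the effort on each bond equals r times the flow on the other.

dq_C1/dt = E_Se1/18 - q_C1/54

#2 |J1  (Se1 (Se) sets effort on bond)
#0 |TF1  (J1: last free bond brings flow in)
#1 |J2  (through TF1, causality passes straight; one stroke at TF1)
#3 |J2  (prefer integral on C1)
#4 |R1  (closing 1-jn rule on J2)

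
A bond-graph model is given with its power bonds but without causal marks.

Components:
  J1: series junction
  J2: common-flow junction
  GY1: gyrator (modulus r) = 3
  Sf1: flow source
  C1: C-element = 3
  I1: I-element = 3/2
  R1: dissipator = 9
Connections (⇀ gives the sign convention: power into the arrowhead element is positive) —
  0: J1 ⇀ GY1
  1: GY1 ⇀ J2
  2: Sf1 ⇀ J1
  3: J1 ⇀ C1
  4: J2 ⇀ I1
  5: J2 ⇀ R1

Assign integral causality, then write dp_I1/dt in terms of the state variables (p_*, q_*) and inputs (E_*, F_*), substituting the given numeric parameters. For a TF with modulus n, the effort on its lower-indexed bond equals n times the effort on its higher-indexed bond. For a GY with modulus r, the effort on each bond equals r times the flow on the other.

dp_I1/dt = 3*F_Sf1 - 6*p_I1

#2 →Sf1  (source Sf1 imposes f)
#0 →J1  (J1: bond 2 brought flow, rest push out)
#3 →J1  (J1: bond 2 brought flow, rest push out)
#1 →J2  (GY1 both-in/both-out from 0)
#4 →I1  (I1 outputs flow p/I1)
#5 →J2  (J2: bond 4 brought flow, rest push out)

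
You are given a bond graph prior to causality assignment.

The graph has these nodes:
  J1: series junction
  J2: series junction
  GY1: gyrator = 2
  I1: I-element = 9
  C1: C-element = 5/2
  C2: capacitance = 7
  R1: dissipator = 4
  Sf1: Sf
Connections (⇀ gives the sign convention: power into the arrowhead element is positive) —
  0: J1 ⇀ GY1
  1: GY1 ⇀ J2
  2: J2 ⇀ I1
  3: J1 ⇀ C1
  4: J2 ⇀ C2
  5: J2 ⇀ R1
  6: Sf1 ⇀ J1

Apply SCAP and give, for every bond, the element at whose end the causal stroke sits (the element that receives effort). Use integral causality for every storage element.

bond 6 stroke at Sf1  (Sf1 (Sf) sets flow on bond)
bond 0 stroke at J1  (1-jn J1 has f-setter on 6)
bond 3 stroke at J1  (J1: bond 6 brought flow, rest push out)
bond 1 stroke at J2  (GY1: gyrator matches bond 0)
bond 2 stroke at I1  (prefer integral on I1)
bond 4 stroke at J2  (1-jn J2 has f-setter on 2)
bond 5 stroke at J2  (common-f at J2 fixed by 2)

β0 stroke→J1
β1 stroke→J2
β2 stroke→I1
β3 stroke→J1
β4 stroke→J2
β5 stroke→J2
β6 stroke→Sf1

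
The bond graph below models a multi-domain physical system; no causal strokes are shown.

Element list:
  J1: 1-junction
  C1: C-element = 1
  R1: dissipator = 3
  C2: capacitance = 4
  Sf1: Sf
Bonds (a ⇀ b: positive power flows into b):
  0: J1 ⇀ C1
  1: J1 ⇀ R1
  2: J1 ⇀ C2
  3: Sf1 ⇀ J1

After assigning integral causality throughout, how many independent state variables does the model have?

2  (C1, C2 all integral)

b3 →Sf1  (Sf1 fixes flow; stroke at Sf1)
b0 →J1  (1-jn J1 has f-setter on 3)
b1 →J1  (J1 flow already set via bond 3)
b2 →J1  (J1: bond 3 brought flow, rest push out)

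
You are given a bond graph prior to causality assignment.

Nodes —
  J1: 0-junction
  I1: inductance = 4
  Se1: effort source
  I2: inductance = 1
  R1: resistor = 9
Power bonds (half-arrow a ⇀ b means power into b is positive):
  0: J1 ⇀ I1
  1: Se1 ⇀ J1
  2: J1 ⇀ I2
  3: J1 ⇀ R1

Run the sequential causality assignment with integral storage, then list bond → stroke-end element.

β1 stroke→J1  (Se1: effort source, stroke at far end)
β0 stroke→I1  (common-e at J1 fixed by 1)
β2 stroke→I2  (J1 effort already set via bond 1)
β3 stroke→R1  (common-e at J1 fixed by 1)

b0 →I1
b1 →J1
b2 →I2
b3 →R1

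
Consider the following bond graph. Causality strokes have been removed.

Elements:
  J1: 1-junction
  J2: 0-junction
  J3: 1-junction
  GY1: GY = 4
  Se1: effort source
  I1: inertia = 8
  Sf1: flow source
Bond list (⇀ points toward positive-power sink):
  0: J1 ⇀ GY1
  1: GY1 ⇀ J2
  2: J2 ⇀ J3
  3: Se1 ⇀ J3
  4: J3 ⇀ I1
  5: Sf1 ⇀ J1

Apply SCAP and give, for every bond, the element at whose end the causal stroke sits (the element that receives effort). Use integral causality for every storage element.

#3 stroke at J3  (Se1: effort source, stroke at far end)
#5 stroke at Sf1  (Sf1 (Sf) sets flow on bond)
#0 stroke at J1  (1-jn J1 has f-setter on 5)
#1 stroke at J2  (GY1 both-in/both-out from 0)
#2 stroke at J3  (common-e at J2 fixed by 1)
#4 stroke at I1  (J3: last free bond brings flow in)

b0 stroke at J1
b1 stroke at J2
b2 stroke at J3
b3 stroke at J3
b4 stroke at I1
b5 stroke at Sf1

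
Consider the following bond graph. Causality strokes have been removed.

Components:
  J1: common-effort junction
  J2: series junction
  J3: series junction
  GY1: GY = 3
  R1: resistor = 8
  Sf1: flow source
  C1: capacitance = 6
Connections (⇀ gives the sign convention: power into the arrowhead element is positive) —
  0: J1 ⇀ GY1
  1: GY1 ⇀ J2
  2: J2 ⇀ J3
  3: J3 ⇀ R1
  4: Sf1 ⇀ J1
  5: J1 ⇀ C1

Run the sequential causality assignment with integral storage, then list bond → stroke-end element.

#4 stroke at Sf1  (Sf1: flow source, stroke at near end)
#5 stroke at J1  (C1 integral (e out))
#0 stroke at GY1  (common-e at J1 fixed by 5)
#1 stroke at GY1  (GY1 both-in/both-out from 0)
#2 stroke at J2  (1-jn J2 has f-setter on 1)
#3 stroke at J3  (J3 flow already set via bond 2)

b0 →GY1
b1 →GY1
b2 →J2
b3 →J3
b4 →Sf1
b5 →J1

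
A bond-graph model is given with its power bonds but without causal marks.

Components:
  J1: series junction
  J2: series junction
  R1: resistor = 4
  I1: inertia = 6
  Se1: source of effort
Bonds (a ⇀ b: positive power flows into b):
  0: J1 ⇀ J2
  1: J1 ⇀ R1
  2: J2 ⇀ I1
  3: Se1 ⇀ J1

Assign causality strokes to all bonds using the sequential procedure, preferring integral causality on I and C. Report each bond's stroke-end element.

b3 stroke→J1  (Se1 (Se) sets effort on bond)
b2 stroke→I1  (I1: I, integral causality)
b0 stroke→J2  (J2: bond 2 brought flow, rest push out)
b1 stroke→J1  (1-jn J1 has f-setter on 0)

#0 →J2
#1 →J1
#2 →I1
#3 →J1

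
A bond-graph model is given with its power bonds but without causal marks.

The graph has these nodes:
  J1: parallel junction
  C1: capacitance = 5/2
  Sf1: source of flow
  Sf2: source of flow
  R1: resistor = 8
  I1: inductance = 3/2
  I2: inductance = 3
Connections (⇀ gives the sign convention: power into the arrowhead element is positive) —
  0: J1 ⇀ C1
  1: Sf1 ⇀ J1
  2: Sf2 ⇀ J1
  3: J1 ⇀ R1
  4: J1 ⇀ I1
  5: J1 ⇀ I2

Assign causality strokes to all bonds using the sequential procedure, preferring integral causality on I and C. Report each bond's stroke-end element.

#1 →Sf1  (Sf1: flow source, stroke at near end)
#2 →Sf2  (source Sf2 imposes f)
#0 →J1  (C1 integral (e out))
#3 →R1  (common-e at J1 fixed by 0)
#4 →I1  (common-e at J1 fixed by 0)
#5 →I2  (J1 effort already set via bond 0)

b0 |J1
b1 |Sf1
b2 |Sf2
b3 |R1
b4 |I1
b5 |I2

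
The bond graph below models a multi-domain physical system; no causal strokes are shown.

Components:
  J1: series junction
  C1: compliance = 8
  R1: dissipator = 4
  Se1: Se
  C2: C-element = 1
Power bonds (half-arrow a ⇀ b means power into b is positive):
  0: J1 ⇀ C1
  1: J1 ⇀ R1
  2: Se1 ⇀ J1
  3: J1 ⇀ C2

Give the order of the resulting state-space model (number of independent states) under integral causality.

2  (C1, C2 all integral)

β2 →J1  (Se1 fixes effort; stroke away)
β0 →J1  (prefer integral on C1)
β3 →J1  (C2 integral (e out))
β1 →R1  (J1: last free bond brings flow in)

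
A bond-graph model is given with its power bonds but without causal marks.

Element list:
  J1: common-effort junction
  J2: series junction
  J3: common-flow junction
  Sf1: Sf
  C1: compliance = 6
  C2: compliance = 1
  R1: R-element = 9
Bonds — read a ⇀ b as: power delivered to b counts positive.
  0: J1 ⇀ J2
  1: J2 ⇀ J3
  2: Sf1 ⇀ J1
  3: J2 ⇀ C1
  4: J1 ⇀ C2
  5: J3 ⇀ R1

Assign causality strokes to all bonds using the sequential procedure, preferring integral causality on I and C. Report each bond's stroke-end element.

b0 stroke→J2
b1 stroke→J3
b2 stroke→Sf1
b3 stroke→J2
b4 stroke→J1
b5 stroke→R1

#2 stroke→Sf1  (source Sf1 imposes f)
#3 stroke→J2  (C1: C, integral causality)
#4 stroke→J1  (C2 integral (e out))
#0 stroke→J2  (J1 effort already set via bond 4)
#1 stroke→J3  (J2: last free bond brings flow in)
#5 stroke→R1  (only one flow-in slot at J3)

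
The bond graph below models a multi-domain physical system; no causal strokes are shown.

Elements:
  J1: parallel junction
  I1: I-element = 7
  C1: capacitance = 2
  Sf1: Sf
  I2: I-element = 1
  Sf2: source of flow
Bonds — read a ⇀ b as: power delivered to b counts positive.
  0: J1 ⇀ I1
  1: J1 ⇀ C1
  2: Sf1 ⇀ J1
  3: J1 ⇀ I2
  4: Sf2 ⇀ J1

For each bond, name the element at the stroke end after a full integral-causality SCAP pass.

bond 0 |I1
bond 1 |J1
bond 2 |Sf1
bond 3 |I2
bond 4 |Sf2

bond 2 stroke at Sf1  (Sf1 (Sf) sets flow on bond)
bond 4 stroke at Sf2  (Sf2 fixes flow; stroke at Sf2)
bond 0 stroke at I1  (I1: I, integral causality)
bond 1 stroke at J1  (C1 outputs effort q/C1)
bond 3 stroke at I2  (0-jn J1 has e-setter on 1)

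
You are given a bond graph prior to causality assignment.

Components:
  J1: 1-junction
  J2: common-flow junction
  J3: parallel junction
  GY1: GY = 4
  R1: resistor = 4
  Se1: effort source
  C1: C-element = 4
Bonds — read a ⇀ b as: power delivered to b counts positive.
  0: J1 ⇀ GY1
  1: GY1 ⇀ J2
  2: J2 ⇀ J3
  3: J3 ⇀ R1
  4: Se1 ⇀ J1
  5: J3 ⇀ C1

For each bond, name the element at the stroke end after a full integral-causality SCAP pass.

bond 0 stroke→GY1
bond 1 stroke→GY1
bond 2 stroke→J2
bond 3 stroke→R1
bond 4 stroke→J1
bond 5 stroke→J3

#4 stroke→J1  (source Se1 imposes e)
#0 stroke→GY1  (J1: last free bond brings flow in)
#1 stroke→GY1  (GY1: gyrator matches bond 0)
#2 stroke→J2  (common-f at J2 fixed by 1)
#5 stroke→J3  (C1: C, integral causality)
#3 stroke→R1  (J3: bond 5 brought effort, rest push out)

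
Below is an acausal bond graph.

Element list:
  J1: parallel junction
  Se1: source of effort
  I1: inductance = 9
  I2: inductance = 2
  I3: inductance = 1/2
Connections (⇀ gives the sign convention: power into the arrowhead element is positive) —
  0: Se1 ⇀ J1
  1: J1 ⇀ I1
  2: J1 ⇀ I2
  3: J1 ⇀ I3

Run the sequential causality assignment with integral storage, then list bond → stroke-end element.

bond 0 stroke at J1  (Se1 (Se) sets effort on bond)
bond 1 stroke at I1  (common-e at J1 fixed by 0)
bond 2 stroke at I2  (common-e at J1 fixed by 0)
bond 3 stroke at I3  (J1 effort already set via bond 0)

b0 →J1
b1 →I1
b2 →I2
b3 →I3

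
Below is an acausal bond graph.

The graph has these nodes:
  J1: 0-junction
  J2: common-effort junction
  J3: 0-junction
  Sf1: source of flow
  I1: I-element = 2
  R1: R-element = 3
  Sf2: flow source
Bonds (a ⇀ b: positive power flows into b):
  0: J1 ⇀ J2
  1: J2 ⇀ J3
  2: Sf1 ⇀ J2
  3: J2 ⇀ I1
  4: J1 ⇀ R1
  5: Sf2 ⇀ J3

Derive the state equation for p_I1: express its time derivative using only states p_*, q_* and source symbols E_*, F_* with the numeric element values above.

β2 →Sf1  (Sf1 (Sf) sets flow on bond)
β5 →Sf2  (Sf2: flow source, stroke at near end)
β1 →J3  (J3: last free bond brings effort in)
β3 →I1  (I1 outputs flow p/I1)
β0 →J2  (only one effort-in slot at J2)
β4 →J1  (J1: last free bond brings effort in)

dp_I1/dt = 3*F_Sf1 + 3*F_Sf2 - 3*p_I1/2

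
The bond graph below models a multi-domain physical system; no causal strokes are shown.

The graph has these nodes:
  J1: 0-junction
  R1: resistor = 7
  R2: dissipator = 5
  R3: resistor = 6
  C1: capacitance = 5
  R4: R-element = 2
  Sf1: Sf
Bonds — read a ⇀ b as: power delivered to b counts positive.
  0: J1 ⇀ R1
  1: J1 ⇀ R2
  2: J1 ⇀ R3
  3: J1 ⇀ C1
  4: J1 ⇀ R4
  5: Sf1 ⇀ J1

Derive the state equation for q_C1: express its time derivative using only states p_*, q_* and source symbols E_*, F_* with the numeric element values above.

dq_C1/dt = F_Sf1 - 106*q_C1/525

β5 stroke at Sf1  (source Sf1 imposes f)
β3 stroke at J1  (C1 integral (e out))
β0 stroke at R1  (J1 effort already set via bond 3)
β1 stroke at R2  (J1: bond 3 brought effort, rest push out)
β2 stroke at R3  (common-e at J1 fixed by 3)
β4 stroke at R4  (0-jn J1 has e-setter on 3)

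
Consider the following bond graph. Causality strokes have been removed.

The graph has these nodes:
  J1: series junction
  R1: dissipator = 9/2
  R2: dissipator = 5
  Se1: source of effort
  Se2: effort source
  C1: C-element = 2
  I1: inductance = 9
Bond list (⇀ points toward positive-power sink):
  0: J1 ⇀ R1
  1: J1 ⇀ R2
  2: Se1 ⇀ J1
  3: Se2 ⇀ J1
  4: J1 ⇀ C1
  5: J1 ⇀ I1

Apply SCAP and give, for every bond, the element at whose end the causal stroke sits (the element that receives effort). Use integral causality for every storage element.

β0 stroke at J1
β1 stroke at J1
β2 stroke at J1
β3 stroke at J1
β4 stroke at J1
β5 stroke at I1

b2 |J1  (Se1 (Se) sets effort on bond)
b3 |J1  (Se2 (Se) sets effort on bond)
b4 |J1  (C1 outputs effort q/C1)
b5 |I1  (prefer integral on I1)
b0 |J1  (1-jn J1 has f-setter on 5)
b1 |J1  (1-jn J1 has f-setter on 5)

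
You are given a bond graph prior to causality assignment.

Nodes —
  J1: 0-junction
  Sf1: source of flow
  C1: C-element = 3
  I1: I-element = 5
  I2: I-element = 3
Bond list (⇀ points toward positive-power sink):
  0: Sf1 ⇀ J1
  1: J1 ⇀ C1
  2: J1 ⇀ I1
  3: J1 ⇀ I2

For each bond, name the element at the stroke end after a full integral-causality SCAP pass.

β0 |Sf1  (Sf1: flow source, stroke at near end)
β1 |J1  (C1 integral (e out))
β2 |I1  (common-e at J1 fixed by 1)
β3 |I2  (J1: bond 1 brought effort, rest push out)

β0 stroke at Sf1
β1 stroke at J1
β2 stroke at I1
β3 stroke at I2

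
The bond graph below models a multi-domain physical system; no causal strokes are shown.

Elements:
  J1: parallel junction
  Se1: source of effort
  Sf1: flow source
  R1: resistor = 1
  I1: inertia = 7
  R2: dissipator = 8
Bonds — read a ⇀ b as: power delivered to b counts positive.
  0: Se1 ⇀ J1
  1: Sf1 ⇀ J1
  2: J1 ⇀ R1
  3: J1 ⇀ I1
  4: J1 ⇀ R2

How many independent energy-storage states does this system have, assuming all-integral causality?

1  (I1 all integral)

b0 stroke→J1  (Se1 (Se) sets effort on bond)
b1 stroke→Sf1  (source Sf1 imposes f)
b2 stroke→R1  (common-e at J1 fixed by 0)
b3 stroke→I1  (common-e at J1 fixed by 0)
b4 stroke→R2  (common-e at J1 fixed by 0)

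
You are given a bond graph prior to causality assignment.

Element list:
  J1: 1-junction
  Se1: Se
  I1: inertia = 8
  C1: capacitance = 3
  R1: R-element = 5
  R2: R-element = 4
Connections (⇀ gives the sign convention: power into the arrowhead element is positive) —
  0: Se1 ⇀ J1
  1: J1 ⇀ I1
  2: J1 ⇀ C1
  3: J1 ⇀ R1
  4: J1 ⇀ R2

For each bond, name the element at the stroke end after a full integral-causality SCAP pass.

b0 |J1
b1 |I1
b2 |J1
b3 |J1
b4 |J1

β0 →J1  (source Se1 imposes e)
β1 →I1  (prefer integral on I1)
β2 →J1  (common-f at J1 fixed by 1)
β3 →J1  (J1 flow already set via bond 1)
β4 →J1  (1-jn J1 has f-setter on 1)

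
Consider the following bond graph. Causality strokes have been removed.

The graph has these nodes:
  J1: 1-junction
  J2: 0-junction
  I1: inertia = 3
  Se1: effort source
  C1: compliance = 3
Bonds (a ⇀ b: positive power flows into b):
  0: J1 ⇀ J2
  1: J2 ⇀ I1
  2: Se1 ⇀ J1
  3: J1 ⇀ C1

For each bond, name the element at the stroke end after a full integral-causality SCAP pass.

bond 2 stroke at J1  (Se1 (Se) sets effort on bond)
bond 1 stroke at I1  (prefer integral on I1)
bond 0 stroke at J2  (J2 needs exactly one e-in)
bond 3 stroke at J1  (J1 flow already set via bond 0)

#0 stroke at J2
#1 stroke at I1
#2 stroke at J1
#3 stroke at J1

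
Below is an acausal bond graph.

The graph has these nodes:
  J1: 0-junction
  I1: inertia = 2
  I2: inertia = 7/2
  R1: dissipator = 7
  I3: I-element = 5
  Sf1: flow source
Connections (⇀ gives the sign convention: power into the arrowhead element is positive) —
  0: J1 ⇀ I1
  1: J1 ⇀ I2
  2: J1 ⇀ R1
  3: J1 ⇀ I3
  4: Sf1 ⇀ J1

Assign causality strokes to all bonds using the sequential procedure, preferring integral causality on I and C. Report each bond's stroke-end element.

b4 |Sf1  (source Sf1 imposes f)
b0 |I1  (I1: I, integral causality)
b1 |I2  (I2: I, integral causality)
b3 |I3  (I3 outputs flow p/I3)
b2 |J1  (J1 needs exactly one e-in)

β0 →I1
β1 →I2
β2 →J1
β3 →I3
β4 →Sf1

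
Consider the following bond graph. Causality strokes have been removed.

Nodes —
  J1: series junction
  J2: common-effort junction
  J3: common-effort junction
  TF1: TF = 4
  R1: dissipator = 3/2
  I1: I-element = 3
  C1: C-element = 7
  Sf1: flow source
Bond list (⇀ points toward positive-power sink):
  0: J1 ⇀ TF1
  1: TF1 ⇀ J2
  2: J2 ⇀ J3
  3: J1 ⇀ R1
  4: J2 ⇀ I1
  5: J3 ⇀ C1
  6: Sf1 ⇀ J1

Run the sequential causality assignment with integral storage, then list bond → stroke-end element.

β0 →J1
β1 →TF1
β2 →J2
β3 →J1
β4 →I1
β5 →J3
β6 →Sf1

#6 →Sf1  (Sf1 fixes flow; stroke at Sf1)
#0 →J1  (common-f at J1 fixed by 6)
#3 →J1  (common-f at J1 fixed by 6)
#1 →TF1  (TF1: transformer flips bond 0)
#4 →I1  (prefer integral on I1)
#2 →J2  (closing 0-jn rule on J2)
#5 →J3  (only one effort-in slot at J3)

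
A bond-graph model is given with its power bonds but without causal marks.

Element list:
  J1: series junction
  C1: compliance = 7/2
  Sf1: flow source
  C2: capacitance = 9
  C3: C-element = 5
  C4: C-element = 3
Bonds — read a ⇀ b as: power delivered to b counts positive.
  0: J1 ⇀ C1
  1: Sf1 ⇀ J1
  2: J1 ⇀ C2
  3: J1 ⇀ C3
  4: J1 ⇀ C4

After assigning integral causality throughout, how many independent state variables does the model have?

bond 1 stroke at Sf1  (Sf1: flow source, stroke at near end)
bond 0 stroke at J1  (1-jn J1 has f-setter on 1)
bond 2 stroke at J1  (1-jn J1 has f-setter on 1)
bond 3 stroke at J1  (1-jn J1 has f-setter on 1)
bond 4 stroke at J1  (J1 flow already set via bond 1)

4  (C1, C2, C3, C4 all integral)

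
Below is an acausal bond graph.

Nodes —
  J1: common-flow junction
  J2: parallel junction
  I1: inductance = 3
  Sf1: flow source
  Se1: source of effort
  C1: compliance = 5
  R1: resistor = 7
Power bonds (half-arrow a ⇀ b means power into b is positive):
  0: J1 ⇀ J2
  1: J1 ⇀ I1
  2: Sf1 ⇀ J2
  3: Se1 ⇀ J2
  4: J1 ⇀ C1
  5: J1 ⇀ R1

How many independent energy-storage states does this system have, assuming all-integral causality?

bond 2 stroke→Sf1  (Sf1 (Sf) sets flow on bond)
bond 3 stroke→J2  (Se1: effort source, stroke at far end)
bond 0 stroke→J1  (common-e at J2 fixed by 3)
bond 1 stroke→I1  (I1: I, integral causality)
bond 4 stroke→J1  (J1: bond 1 brought flow, rest push out)
bond 5 stroke→J1  (J1 flow already set via bond 1)

2  (C1, I1 all integral)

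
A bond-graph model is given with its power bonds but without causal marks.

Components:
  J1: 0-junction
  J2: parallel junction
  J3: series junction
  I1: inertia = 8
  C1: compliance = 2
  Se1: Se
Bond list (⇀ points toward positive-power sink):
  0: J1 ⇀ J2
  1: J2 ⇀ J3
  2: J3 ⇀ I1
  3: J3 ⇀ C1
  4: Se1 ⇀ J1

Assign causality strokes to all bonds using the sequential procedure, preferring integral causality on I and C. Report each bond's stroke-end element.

b0 stroke→J2
b1 stroke→J3
b2 stroke→I1
b3 stroke→J3
b4 stroke→J1

bond 4 →J1  (Se1 fixes effort; stroke away)
bond 0 →J2  (0-jn J1 has e-setter on 4)
bond 1 →J3  (J2 effort already set via bond 0)
bond 2 →I1  (I1 integral (f out))
bond 3 →J3  (J3 flow already set via bond 2)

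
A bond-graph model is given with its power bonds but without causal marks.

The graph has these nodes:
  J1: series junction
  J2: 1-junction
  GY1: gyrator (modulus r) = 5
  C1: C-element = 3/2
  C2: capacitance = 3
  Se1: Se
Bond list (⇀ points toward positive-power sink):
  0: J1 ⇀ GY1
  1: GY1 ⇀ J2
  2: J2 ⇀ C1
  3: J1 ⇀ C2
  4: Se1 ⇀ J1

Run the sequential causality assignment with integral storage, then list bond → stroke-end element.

bond 4 stroke→J1  (Se1 fixes effort; stroke away)
bond 2 stroke→J2  (C1: C, integral causality)
bond 1 stroke→GY1  (J2 needs exactly one f-in)
bond 0 stroke→GY1  (GY1 both-in/both-out from 1)
bond 3 stroke→J1  (1-jn J1 has f-setter on 0)

b0 →GY1
b1 →GY1
b2 →J2
b3 →J1
b4 →J1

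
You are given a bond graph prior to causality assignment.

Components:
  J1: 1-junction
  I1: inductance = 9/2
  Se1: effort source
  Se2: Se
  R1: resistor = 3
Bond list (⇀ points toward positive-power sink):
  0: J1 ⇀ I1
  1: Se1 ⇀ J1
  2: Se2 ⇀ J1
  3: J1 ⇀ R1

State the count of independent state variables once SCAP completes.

1  (I1 all integral)

β1 →J1  (Se1 (Se) sets effort on bond)
β2 →J1  (Se2 (Se) sets effort on bond)
β0 →I1  (I1: I, integral causality)
β3 →J1  (common-f at J1 fixed by 0)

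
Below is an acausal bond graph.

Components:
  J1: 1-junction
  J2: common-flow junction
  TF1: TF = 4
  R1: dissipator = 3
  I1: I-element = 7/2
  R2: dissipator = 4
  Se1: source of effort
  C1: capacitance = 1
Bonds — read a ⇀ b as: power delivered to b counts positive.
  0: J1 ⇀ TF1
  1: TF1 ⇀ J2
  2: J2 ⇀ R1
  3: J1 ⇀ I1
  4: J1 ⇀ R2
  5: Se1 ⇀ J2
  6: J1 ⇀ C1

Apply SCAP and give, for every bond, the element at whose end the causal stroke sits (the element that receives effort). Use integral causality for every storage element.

b0 stroke at J1
b1 stroke at TF1
b2 stroke at J2
b3 stroke at I1
b4 stroke at J1
b5 stroke at J2
b6 stroke at J1

β5 stroke at J2  (source Se1 imposes e)
β3 stroke at I1  (I1 integral (f out))
β0 stroke at J1  (J1 flow already set via bond 3)
β4 stroke at J1  (J1 flow already set via bond 3)
β6 stroke at J1  (J1 flow already set via bond 3)
β1 stroke at TF1  (TF TF1: opposite of bond 0)
β2 stroke at J2  (J2 flow already set via bond 1)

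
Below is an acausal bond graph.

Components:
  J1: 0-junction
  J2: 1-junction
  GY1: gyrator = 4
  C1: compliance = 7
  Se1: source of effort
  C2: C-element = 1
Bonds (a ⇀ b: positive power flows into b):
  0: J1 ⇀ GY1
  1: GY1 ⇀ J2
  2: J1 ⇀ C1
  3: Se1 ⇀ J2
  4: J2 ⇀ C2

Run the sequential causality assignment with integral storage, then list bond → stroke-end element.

#3 stroke→J2  (source Se1 imposes e)
#2 stroke→J1  (C1: C, integral causality)
#0 stroke→GY1  (J1: bond 2 brought effort, rest push out)
#1 stroke→GY1  (GY1 both-in/both-out from 0)
#4 stroke→J2  (1-jn J2 has f-setter on 1)

b0 stroke→GY1
b1 stroke→GY1
b2 stroke→J1
b3 stroke→J2
b4 stroke→J2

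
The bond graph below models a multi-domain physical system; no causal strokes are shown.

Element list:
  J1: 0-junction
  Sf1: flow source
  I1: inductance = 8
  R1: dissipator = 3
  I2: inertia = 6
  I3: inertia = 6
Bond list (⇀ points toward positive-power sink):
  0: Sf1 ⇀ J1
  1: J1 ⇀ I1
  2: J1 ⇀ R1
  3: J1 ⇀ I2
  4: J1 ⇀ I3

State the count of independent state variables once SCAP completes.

3  (I1, I2, I3 all integral)

#0 stroke→Sf1  (Sf1: flow source, stroke at near end)
#1 stroke→I1  (prefer integral on I1)
#3 stroke→I2  (I2 integral (f out))
#4 stroke→I3  (prefer integral on I3)
#2 stroke→J1  (J1 needs exactly one e-in)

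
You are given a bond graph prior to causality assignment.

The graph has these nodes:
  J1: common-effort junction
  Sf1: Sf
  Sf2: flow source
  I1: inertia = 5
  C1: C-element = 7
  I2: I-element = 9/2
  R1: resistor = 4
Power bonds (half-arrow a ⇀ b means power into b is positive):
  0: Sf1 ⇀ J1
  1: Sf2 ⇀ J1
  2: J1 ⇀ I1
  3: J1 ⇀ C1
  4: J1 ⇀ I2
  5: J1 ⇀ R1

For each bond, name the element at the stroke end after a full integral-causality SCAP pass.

b0 →Sf1
b1 →Sf2
b2 →I1
b3 →J1
b4 →I2
b5 →R1

β0 →Sf1  (Sf1 (Sf) sets flow on bond)
β1 →Sf2  (Sf2 fixes flow; stroke at Sf2)
β2 →I1  (I1 outputs flow p/I1)
β3 →J1  (C1 integral (e out))
β4 →I2  (common-e at J1 fixed by 3)
β5 →R1  (common-e at J1 fixed by 3)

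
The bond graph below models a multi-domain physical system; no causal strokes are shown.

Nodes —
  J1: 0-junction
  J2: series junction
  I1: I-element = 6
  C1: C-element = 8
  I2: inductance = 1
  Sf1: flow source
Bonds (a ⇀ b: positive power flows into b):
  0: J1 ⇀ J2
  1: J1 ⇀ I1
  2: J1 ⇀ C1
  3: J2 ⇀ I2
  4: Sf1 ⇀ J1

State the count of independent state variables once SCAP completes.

#4 stroke at Sf1  (Sf1: flow source, stroke at near end)
#1 stroke at I1  (I1: I, integral causality)
#2 stroke at J1  (C1 outputs effort q/C1)
#0 stroke at J2  (J1: bond 2 brought effort, rest push out)
#3 stroke at I2  (J2 needs exactly one f-in)

3  (C1, I1, I2 all integral)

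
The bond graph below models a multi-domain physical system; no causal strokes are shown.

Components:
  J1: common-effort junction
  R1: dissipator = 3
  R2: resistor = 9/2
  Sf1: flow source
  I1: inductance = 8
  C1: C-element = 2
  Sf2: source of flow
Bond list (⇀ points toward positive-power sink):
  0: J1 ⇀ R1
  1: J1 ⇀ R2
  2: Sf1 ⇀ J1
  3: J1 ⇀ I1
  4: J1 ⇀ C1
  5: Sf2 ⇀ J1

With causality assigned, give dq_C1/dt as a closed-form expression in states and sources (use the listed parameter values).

dq_C1/dt = F_Sf1 + F_Sf2 - p_I1/8 - 5*q_C1/18

b2 stroke at Sf1  (Sf1: flow source, stroke at near end)
b5 stroke at Sf2  (source Sf2 imposes f)
b3 stroke at I1  (I1 integral (f out))
b4 stroke at J1  (C1 outputs effort q/C1)
b0 stroke at R1  (J1: bond 4 brought effort, rest push out)
b1 stroke at R2  (J1: bond 4 brought effort, rest push out)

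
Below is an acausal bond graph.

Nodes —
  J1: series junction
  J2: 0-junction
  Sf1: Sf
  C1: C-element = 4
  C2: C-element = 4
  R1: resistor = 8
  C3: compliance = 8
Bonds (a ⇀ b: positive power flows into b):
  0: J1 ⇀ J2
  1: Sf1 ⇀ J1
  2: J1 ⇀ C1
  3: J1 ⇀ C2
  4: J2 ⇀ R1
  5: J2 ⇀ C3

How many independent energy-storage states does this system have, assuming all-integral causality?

3  (C1, C2, C3 all integral)

β1 stroke→Sf1  (Sf1 fixes flow; stroke at Sf1)
β0 stroke→J1  (common-f at J1 fixed by 1)
β2 stroke→J1  (1-jn J1 has f-setter on 1)
β3 stroke→J1  (J1: bond 1 brought flow, rest push out)
β5 stroke→J2  (C3: C, integral causality)
β4 stroke→R1  (J2: bond 5 brought effort, rest push out)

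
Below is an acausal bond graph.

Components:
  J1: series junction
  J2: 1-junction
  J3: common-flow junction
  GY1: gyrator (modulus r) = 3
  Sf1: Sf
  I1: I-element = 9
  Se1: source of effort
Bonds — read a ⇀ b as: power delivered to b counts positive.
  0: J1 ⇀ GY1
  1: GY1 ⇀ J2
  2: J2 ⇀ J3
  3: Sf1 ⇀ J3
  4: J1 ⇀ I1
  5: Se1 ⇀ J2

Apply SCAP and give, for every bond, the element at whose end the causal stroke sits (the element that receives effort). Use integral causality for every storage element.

#3 →Sf1  (Sf1 fixes flow; stroke at Sf1)
#5 →J2  (Se1 fixes effort; stroke away)
#2 →J3  (1-jn J3 has f-setter on 3)
#1 →J2  (1-jn J2 has f-setter on 2)
#0 →J1  (through GY1, causality inverts; strokes same side of GY1)
#4 →I1  (closing 1-jn rule on J1)

β0 stroke→J1
β1 stroke→J2
β2 stroke→J3
β3 stroke→Sf1
β4 stroke→I1
β5 stroke→J2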